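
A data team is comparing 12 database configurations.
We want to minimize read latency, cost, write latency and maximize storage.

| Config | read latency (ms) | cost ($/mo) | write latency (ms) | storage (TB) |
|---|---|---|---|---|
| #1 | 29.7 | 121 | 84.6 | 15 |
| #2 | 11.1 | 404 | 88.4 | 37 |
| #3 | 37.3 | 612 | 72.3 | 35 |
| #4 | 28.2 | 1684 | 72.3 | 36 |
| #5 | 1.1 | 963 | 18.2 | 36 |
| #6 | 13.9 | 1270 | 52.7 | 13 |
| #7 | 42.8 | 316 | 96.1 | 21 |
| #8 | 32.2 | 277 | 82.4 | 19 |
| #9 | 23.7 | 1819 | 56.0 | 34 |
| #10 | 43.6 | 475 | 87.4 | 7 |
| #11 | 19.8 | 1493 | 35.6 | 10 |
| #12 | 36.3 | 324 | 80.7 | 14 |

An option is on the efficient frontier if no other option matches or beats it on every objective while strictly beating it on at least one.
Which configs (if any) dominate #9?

#5

#5: read latency 1.1≤23.7, cost 963≤1819, write latency 18.2≤56.0, storage 36≥34 — dominates #9.
Others (#1, #2, #3, #4, #6, #7, #8, #10, #11, #12) are each worse than #9 on at least one objective.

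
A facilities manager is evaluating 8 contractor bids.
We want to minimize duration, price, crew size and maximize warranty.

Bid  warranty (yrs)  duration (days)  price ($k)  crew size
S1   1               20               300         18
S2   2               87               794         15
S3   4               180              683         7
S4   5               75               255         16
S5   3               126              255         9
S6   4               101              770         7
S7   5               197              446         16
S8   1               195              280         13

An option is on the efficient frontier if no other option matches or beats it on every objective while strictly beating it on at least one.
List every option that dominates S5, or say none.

none

S1: worse on warranty (1 vs 3).
S2: worse on warranty (2 vs 3).
S3: worse on duration (180 vs 126).
S4: worse on crew size (16 vs 9).
S6: worse on price (770 vs 255).
S7: worse on duration (197 vs 126).
S8: worse on warranty (1 vs 3).
No option dominates S5.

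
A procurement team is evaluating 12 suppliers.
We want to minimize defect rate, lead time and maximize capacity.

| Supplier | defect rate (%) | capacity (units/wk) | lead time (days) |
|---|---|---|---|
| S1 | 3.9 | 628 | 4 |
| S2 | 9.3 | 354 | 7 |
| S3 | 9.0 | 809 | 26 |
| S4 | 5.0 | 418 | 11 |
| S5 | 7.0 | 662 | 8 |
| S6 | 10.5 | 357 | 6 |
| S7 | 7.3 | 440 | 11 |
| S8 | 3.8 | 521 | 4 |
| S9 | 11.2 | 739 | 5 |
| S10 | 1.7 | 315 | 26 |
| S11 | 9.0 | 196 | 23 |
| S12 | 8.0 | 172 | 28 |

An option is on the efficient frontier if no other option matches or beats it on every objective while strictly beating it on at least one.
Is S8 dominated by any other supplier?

No

S1: worse on defect rate (3.9 vs 3.8).
S2: worse on defect rate (9.3 vs 3.8).
S3: worse on defect rate (9.0 vs 3.8).
S4: worse on defect rate (5.0 vs 3.8).
S5: worse on defect rate (7.0 vs 3.8).
S6: worse on defect rate (10.5 vs 3.8).
S7: worse on defect rate (7.3 vs 3.8).
S9: worse on defect rate (11.2 vs 3.8).
S10: worse on capacity (315 vs 521).
S11: worse on defect rate (9.0 vs 3.8).
S12: worse on defect rate (8.0 vs 3.8).
No option is at least as good as S8 on every objective and strictly better on one.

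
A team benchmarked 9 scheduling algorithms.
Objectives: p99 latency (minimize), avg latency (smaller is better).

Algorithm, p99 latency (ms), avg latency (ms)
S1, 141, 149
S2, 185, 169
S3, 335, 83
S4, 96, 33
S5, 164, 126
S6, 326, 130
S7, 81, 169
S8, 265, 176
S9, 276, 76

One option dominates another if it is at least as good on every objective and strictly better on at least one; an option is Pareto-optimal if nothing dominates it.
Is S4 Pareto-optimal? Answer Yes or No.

Yes

S1: worse on p99 latency (141 vs 96).
S2: worse on p99 latency (185 vs 96).
S3: worse on p99 latency (335 vs 96).
S5: worse on p99 latency (164 vs 96).
S6: worse on p99 latency (326 vs 96).
S7: worse on avg latency (169 vs 33).
S8: worse on p99 latency (265 vs 96).
S9: worse on p99 latency (276 vs 96).
No option is at least as good as S4 on every objective and strictly better on one.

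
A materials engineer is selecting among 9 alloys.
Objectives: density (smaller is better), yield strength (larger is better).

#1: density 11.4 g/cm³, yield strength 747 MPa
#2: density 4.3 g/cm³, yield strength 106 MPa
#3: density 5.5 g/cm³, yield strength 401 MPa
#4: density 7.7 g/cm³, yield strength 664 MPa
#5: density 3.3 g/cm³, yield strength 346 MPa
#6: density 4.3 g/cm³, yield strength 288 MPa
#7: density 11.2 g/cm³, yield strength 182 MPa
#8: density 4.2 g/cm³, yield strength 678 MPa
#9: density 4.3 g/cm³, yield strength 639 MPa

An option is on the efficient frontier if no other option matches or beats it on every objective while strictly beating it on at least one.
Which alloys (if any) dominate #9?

#8

#8: density 4.2≤4.3, yield strength 678≥639 — dominates #9.
Others (#1, #2, #3, #4, #5, #6, #7) are each worse than #9 on at least one objective.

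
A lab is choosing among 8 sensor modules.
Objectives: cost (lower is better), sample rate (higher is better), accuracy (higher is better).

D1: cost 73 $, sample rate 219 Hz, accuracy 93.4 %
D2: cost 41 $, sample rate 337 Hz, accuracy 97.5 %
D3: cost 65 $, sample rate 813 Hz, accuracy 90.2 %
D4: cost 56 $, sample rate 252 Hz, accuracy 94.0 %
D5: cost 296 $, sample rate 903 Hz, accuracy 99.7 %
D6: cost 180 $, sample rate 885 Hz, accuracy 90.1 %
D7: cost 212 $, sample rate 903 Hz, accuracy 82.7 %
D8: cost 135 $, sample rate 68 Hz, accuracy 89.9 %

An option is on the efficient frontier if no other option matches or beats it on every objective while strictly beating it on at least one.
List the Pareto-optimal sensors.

D1: dominated by D2 (cost 41≤73, sample rate 337≥219, accuracy 97.5≥93.4).
D2: not dominated (best cost).
D3: not dominated.
D4: dominated by D2 (cost 41≤56, sample rate 337≥252, accuracy 97.5≥94.0).
D5: not dominated (best accuracy).
D6: not dominated.
D7: not dominated.
D8: dominated by D1 (cost 73≤135, sample rate 219≥68, accuracy 93.4≥89.9).

D2, D3, D5, D6, D7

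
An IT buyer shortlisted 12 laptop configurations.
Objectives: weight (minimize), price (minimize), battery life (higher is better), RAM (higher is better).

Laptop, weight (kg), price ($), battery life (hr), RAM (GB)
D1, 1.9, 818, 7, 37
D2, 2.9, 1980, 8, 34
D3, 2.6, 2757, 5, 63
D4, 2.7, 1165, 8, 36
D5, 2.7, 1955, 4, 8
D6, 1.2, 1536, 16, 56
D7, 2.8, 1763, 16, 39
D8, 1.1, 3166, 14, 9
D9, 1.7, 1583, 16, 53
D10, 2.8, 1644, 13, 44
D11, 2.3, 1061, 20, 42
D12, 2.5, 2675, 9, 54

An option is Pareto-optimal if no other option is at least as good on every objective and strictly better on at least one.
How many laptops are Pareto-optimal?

5

D1: not dominated (best price).
D2: dominated by D4 (weight 2.7≤2.9, price 1165≤1980, battery life 8≥8, RAM 36≥34).
D3: not dominated (best RAM).
D4: dominated by D11 (weight 2.3≤2.7, price 1061≤1165, battery life 20≥8, RAM 42≥36).
D5: dominated by D1 (weight 1.9≤2.7, price 818≤1955, battery life 7≥4, RAM 37≥8).
D6: not dominated.
D7: dominated by D6 (weight 1.2≤2.8, price 1536≤1763, battery life 16≥16, RAM 56≥39).
D8: not dominated (best weight).
D9: dominated by D6 (weight 1.2≤1.7, price 1536≤1583, battery life 16≥16, RAM 56≥53).
D10: dominated by D6 (weight 1.2≤2.8, price 1536≤1644, battery life 16≥13, RAM 56≥44).
D11: not dominated (best battery life).
D12: dominated by D6 (weight 1.2≤2.5, price 1536≤2675, battery life 16≥9, RAM 56≥54).
Pareto-optimal: D1, D3, D6, D8, D11 → 5.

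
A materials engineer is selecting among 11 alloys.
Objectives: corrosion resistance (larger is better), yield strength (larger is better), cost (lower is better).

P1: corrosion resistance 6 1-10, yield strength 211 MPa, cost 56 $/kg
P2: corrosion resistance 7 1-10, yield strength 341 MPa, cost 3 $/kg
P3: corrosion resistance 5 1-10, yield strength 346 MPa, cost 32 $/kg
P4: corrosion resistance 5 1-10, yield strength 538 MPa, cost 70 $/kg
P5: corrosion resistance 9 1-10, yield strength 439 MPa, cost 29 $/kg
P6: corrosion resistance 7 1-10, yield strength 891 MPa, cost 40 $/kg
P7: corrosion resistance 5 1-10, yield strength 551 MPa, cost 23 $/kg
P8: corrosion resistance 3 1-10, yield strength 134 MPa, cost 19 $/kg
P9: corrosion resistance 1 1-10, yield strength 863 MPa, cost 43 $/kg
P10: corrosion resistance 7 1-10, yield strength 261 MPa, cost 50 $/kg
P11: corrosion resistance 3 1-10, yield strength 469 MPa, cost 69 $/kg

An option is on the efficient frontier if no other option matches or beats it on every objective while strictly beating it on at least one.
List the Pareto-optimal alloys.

P2, P5, P6, P7

P1: dominated by P2 (corrosion resistance 7≥6, yield strength 341≥211, cost 3≤56).
P2: not dominated (best cost).
P3: dominated by P5 (corrosion resistance 9≥5, yield strength 439≥346, cost 29≤32).
P4: dominated by P6 (corrosion resistance 7≥5, yield strength 891≥538, cost 40≤70).
P5: not dominated (best corrosion resistance).
P6: not dominated (best yield strength).
P7: not dominated.
P8: dominated by P2 (corrosion resistance 7≥3, yield strength 341≥134, cost 3≤19).
P9: dominated by P6 (corrosion resistance 7≥1, yield strength 891≥863, cost 40≤43).
P10: dominated by P2 (corrosion resistance 7≥7, yield strength 341≥261, cost 3≤50).
P11: dominated by P6 (corrosion resistance 7≥3, yield strength 891≥469, cost 40≤69).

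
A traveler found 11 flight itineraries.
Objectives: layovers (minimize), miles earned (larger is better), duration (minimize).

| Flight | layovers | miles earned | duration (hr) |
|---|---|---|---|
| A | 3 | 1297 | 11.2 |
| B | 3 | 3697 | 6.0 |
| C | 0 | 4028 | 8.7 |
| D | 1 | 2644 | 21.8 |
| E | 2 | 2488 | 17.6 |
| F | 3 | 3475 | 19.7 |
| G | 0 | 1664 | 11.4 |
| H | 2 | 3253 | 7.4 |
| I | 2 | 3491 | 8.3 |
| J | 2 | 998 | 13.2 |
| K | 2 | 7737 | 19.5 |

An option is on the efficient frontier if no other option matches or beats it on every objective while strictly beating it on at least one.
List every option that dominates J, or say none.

C: layovers 0≤2, miles earned 4028≥998, duration 8.7≤13.2 — dominates J.
G: layovers 0≤2, miles earned 1664≥998, duration 11.4≤13.2 — dominates J.
H: layovers 2≤2, miles earned 3253≥998, duration 7.4≤13.2 — dominates J.
I: layovers 2≤2, miles earned 3491≥998, duration 8.3≤13.2 — dominates J.
Others (A, B, D, E, F, K) are each worse than J on at least one objective.

C, G, H, I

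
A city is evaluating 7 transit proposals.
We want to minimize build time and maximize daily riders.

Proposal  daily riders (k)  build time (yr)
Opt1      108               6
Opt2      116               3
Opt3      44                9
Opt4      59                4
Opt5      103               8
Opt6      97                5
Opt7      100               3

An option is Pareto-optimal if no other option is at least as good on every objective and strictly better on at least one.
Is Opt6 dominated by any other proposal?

Opt2 vs Opt6: daily riders 116≥97, build time 3≤5 — Opt2 is at least as good on every objective and strictly better on at least one, so Opt2 dominates Opt6.

Yes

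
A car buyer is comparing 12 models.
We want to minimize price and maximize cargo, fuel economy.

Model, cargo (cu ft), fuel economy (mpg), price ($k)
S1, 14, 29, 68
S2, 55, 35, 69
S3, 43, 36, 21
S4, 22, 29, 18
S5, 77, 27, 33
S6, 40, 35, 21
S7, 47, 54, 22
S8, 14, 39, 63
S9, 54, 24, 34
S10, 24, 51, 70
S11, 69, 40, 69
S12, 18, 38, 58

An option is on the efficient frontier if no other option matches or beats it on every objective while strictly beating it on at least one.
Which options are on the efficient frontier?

S1: dominated by S3 (cargo 43≥14, fuel economy 36≥29, price 21≤68).
S2: dominated by S11 (cargo 69≥55, fuel economy 40≥35, price 69≤69).
S3: not dominated.
S4: not dominated (best price).
S5: not dominated (best cargo).
S6: dominated by S3 (cargo 43≥40, fuel economy 36≥35, price 21≤21).
S7: not dominated (best fuel economy).
S8: dominated by S7 (cargo 47≥14, fuel economy 54≥39, price 22≤63).
S9: dominated by S5 (cargo 77≥54, fuel economy 27≥24, price 33≤34).
S10: dominated by S7 (cargo 47≥24, fuel economy 54≥51, price 22≤70).
S11: not dominated.
S12: dominated by S7 (cargo 47≥18, fuel economy 54≥38, price 22≤58).

S3, S4, S5, S7, S11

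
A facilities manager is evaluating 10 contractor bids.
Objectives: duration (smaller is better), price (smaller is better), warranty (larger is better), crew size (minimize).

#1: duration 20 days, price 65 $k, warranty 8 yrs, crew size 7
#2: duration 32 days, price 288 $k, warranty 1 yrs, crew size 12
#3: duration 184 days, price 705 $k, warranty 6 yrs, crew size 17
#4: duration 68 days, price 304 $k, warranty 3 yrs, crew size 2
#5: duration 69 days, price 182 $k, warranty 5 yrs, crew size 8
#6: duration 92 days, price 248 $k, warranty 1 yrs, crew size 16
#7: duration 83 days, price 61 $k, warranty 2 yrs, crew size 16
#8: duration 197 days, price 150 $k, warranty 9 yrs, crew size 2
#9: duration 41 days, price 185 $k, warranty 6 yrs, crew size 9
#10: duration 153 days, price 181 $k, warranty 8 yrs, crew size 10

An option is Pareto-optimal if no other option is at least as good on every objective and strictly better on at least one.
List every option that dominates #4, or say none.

#1: worse on crew size (7 vs 2).
#2: worse on warranty (1 vs 3).
#3: worse on duration (184 vs 68).
#5: worse on duration (69 vs 68).
#6: worse on duration (92 vs 68).
#7: worse on duration (83 vs 68).
#8: worse on duration (197 vs 68).
#9: worse on crew size (9 vs 2).
#10: worse on duration (153 vs 68).
No option dominates #4.

none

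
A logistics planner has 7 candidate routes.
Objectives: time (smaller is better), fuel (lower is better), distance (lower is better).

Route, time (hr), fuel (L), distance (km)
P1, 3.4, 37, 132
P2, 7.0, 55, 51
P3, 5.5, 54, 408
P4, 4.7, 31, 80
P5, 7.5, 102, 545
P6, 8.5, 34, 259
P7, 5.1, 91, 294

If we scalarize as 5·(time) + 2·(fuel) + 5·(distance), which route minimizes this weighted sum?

P2

P1: 5·3.4 + 2·37 + 5·132 = 751.0
P2: 5·7.0 + 2·55 + 5·51 = 400.0
P3: 5·5.5 + 2·54 + 5·408 = 2175.5
P4: 5·4.7 + 2·31 + 5·80 = 485.5
P5: 5·7.5 + 2·102 + 5·545 = 2966.5
P6: 5·8.5 + 2·34 + 5·259 = 1405.5
P7: 5·5.1 + 2·91 + 5·294 = 1677.5
Lowest: P2 at 400.0.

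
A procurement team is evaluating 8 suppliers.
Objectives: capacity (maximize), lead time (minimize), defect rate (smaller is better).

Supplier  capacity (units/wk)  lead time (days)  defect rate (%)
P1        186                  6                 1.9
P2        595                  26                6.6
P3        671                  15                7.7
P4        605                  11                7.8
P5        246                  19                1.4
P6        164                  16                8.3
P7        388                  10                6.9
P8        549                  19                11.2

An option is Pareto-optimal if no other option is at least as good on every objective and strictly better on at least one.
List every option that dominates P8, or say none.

P3: capacity 671≥549, lead time 15≤19, defect rate 7.7≤11.2 — dominates P8.
P4: capacity 605≥549, lead time 11≤19, defect rate 7.8≤11.2 — dominates P8.
Others (P1, P2, P5, P6, P7) are each worse than P8 on at least one objective.

P3, P4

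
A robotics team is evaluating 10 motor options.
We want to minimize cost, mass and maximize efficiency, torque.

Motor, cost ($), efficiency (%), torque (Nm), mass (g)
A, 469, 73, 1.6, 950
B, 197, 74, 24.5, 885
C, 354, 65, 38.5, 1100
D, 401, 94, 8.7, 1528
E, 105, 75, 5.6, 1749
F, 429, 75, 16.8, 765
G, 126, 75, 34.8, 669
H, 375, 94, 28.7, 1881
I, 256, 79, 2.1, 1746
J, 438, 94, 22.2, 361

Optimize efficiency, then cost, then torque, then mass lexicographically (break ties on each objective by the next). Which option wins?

First maximize efficiency: best is 94, kept {D, H, J}.
Then minimize cost: best is 375, kept {H}.

H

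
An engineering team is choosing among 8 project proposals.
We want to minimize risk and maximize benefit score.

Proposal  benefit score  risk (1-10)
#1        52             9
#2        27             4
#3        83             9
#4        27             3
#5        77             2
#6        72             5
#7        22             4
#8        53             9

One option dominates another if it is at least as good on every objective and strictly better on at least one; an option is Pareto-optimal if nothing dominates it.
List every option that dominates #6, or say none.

#5

#5: benefit score 77≥72, risk 2≤5 — dominates #6.
Others (#1, #2, #3, #4, #7, #8) are each worse than #6 on at least one objective.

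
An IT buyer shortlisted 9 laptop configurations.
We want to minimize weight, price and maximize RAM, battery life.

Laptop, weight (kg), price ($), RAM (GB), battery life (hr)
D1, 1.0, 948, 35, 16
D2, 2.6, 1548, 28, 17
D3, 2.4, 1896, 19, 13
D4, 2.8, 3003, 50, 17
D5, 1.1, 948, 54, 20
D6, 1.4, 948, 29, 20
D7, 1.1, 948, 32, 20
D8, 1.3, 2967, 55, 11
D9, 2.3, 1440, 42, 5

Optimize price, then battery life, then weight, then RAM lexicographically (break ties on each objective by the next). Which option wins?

D5

First minimize price: best is 948, kept {D1, D5, D6, D7}.
Then maximize battery life: best is 20, kept {D5, D6, D7}.
Then minimize weight: best is 1.1, kept {D5, D7}.
Then maximize RAM: best is 54, kept {D5}.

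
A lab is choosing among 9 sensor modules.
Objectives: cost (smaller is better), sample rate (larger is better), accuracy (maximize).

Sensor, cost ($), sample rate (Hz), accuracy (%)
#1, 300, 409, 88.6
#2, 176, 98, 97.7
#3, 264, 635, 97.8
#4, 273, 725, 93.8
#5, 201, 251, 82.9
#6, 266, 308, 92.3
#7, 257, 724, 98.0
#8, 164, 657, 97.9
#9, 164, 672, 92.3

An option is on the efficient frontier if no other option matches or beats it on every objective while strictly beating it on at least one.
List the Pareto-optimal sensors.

#4, #7, #8, #9

#1: dominated by #3 (cost 264≤300, sample rate 635≥409, accuracy 97.8≥88.6).
#2: dominated by #8 (cost 164≤176, sample rate 657≥98, accuracy 97.9≥97.7).
#3: dominated by #7 (cost 257≤264, sample rate 724≥635, accuracy 98.0≥97.8).
#4: not dominated (best sample rate).
#5: dominated by #8 (cost 164≤201, sample rate 657≥251, accuracy 97.9≥82.9).
#6: dominated by #3 (cost 264≤266, sample rate 635≥308, accuracy 97.8≥92.3).
#7: not dominated (best accuracy).
#8: not dominated.
#9: not dominated.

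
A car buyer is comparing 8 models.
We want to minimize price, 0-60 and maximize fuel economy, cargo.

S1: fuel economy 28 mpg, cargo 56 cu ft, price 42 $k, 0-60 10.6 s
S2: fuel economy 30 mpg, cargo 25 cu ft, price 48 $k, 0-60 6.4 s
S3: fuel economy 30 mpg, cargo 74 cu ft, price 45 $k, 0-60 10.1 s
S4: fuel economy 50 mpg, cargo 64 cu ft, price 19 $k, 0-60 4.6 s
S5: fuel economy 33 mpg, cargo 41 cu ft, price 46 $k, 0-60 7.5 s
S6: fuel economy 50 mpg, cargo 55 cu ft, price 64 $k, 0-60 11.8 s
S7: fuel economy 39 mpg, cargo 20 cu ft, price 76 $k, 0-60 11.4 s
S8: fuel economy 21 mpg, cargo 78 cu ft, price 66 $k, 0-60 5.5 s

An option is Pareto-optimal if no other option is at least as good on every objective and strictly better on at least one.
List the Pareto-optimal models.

S1: dominated by S4 (fuel economy 50≥28, cargo 64≥56, price 19≤42, 0-60 4.6≤10.6).
S2: dominated by S4 (fuel economy 50≥30, cargo 64≥25, price 19≤48, 0-60 4.6≤6.4).
S3: not dominated.
S4: not dominated (best price).
S5: dominated by S4 (fuel economy 50≥33, cargo 64≥41, price 19≤46, 0-60 4.6≤7.5).
S6: dominated by S4 (fuel economy 50≥50, cargo 64≥55, price 19≤64, 0-60 4.6≤11.8).
S7: dominated by S4 (fuel economy 50≥39, cargo 64≥20, price 19≤76, 0-60 4.6≤11.4).
S8: not dominated (best cargo).

S3, S4, S8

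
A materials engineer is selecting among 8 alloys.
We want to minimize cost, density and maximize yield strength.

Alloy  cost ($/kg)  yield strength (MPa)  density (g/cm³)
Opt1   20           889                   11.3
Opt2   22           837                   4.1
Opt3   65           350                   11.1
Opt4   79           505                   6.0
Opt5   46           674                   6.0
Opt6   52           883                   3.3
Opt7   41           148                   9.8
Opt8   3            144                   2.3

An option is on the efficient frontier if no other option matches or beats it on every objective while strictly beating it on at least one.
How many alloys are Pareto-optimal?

4

Opt1: not dominated (best yield strength).
Opt2: not dominated.
Opt3: dominated by Opt2 (cost 22≤65, yield strength 837≥350, density 4.1≤11.1).
Opt4: dominated by Opt2 (cost 22≤79, yield strength 837≥505, density 4.1≤6.0).
Opt5: dominated by Opt2 (cost 22≤46, yield strength 837≥674, density 4.1≤6.0).
Opt6: not dominated.
Opt7: dominated by Opt2 (cost 22≤41, yield strength 837≥148, density 4.1≤9.8).
Opt8: not dominated (best cost).
Pareto-optimal: Opt1, Opt2, Opt6, Opt8 → 4.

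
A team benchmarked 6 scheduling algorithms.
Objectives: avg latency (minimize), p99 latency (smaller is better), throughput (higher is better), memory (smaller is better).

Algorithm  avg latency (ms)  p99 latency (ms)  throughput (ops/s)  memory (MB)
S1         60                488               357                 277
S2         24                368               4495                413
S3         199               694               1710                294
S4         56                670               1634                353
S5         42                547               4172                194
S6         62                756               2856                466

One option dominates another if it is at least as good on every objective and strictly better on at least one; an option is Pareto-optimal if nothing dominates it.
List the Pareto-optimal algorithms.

S1, S2, S5

S1: not dominated.
S2: not dominated (best avg latency).
S3: dominated by S5 (avg latency 42≤199, p99 latency 547≤694, throughput 4172≥1710, memory 194≤294).
S4: dominated by S5 (avg latency 42≤56, p99 latency 547≤670, throughput 4172≥1634, memory 194≤353).
S5: not dominated (best memory).
S6: dominated by S2 (avg latency 24≤62, p99 latency 368≤756, throughput 4495≥2856, memory 413≤466).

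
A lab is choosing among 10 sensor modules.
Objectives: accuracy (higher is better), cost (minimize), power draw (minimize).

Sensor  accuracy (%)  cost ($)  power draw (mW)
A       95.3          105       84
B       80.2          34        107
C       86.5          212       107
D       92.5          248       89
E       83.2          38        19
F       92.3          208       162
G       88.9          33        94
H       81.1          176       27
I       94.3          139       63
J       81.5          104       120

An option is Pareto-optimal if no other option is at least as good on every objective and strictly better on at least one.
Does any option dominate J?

Yes

E vs J: accuracy 83.2≥81.5, cost 38≤104, power draw 19≤120 — E is at least as good on every objective and strictly better on at least one, so E dominates J.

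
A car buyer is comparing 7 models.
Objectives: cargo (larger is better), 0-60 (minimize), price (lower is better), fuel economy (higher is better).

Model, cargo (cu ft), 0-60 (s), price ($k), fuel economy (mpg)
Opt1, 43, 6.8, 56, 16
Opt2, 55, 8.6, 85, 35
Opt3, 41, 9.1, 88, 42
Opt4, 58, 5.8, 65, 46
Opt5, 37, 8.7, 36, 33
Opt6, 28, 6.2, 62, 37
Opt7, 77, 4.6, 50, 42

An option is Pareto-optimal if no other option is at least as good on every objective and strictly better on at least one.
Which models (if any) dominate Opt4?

none

Opt1: worse on cargo (43 vs 58).
Opt2: worse on cargo (55 vs 58).
Opt3: worse on cargo (41 vs 58).
Opt5: worse on cargo (37 vs 58).
Opt6: worse on cargo (28 vs 58).
Opt7: worse on fuel economy (42 vs 46).
No option dominates Opt4.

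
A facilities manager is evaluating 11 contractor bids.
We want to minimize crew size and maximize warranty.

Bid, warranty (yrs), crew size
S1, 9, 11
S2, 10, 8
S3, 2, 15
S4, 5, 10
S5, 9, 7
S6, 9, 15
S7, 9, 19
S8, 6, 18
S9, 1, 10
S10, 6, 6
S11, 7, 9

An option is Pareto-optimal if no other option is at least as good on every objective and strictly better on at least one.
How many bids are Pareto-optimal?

3

S1: dominated by S2 (warranty 10≥9, crew size 8≤11).
S2: not dominated (best warranty).
S3: dominated by S1 (warranty 9≥2, crew size 11≤15).
S4: dominated by S2 (warranty 10≥5, crew size 8≤10).
S5: not dominated.
S6: dominated by S1 (warranty 9≥9, crew size 11≤15).
S7: dominated by S1 (warranty 9≥9, crew size 11≤19).
S8: dominated by S1 (warranty 9≥6, crew size 11≤18).
S9: dominated by S2 (warranty 10≥1, crew size 8≤10).
S10: not dominated (best crew size).
S11: dominated by S2 (warranty 10≥7, crew size 8≤9).
Pareto-optimal: S2, S5, S10 → 3.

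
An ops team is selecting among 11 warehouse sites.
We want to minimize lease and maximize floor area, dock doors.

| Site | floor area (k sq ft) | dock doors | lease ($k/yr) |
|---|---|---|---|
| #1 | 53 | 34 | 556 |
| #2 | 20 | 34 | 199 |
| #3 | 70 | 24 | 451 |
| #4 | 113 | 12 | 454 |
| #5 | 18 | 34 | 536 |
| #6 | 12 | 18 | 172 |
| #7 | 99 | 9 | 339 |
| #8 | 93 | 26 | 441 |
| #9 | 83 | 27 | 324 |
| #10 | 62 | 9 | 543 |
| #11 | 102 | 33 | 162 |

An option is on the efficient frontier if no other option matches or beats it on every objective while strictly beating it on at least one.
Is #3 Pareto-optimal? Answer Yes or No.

No

#8 vs #3: floor area 93≥70, dock doors 26≥24, lease 441≤451 — #8 is at least as good on every objective and strictly better on at least one, so #8 dominates #3.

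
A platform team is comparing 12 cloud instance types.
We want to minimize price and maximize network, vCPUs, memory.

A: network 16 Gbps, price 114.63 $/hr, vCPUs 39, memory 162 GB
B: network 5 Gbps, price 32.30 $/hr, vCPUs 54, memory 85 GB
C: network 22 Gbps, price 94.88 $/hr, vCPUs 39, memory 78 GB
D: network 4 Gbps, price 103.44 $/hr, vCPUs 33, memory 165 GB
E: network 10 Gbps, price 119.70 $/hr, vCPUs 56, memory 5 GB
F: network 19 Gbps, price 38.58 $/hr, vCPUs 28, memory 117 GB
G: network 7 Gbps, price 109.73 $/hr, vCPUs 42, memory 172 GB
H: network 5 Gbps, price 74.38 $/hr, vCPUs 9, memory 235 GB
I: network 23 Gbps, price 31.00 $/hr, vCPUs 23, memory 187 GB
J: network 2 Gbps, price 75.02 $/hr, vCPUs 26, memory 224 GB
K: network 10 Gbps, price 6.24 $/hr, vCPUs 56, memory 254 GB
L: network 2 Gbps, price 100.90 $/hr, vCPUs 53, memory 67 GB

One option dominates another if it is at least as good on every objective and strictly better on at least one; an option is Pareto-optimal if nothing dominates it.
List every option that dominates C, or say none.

A: worse on network (16 vs 22).
B: worse on network (5 vs 22).
D: worse on network (4 vs 22).
E: worse on network (10 vs 22).
F: worse on network (19 vs 22).
G: worse on network (7 vs 22).
H: worse on network (5 vs 22).
I: worse on vCPUs (23 vs 39).
J: worse on network (2 vs 22).
K: worse on network (10 vs 22).
L: worse on network (2 vs 22).
No option dominates C.

none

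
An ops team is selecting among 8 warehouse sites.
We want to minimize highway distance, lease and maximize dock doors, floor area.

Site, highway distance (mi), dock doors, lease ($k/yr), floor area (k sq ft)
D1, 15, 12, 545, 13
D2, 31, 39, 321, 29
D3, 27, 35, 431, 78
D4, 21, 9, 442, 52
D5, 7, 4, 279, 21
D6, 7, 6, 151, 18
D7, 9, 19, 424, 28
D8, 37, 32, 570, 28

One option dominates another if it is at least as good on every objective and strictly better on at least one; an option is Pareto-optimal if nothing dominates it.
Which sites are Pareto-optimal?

D1: dominated by D7 (highway distance 9≤15, dock doors 19≥12, lease 424≤545, floor area 28≥13).
D2: not dominated (best dock doors).
D3: not dominated (best floor area).
D4: not dominated.
D5: not dominated.
D6: not dominated (best lease).
D7: not dominated.
D8: dominated by D2 (highway distance 31≤37, dock doors 39≥32, lease 321≤570, floor area 29≥28).

D2, D3, D4, D5, D6, D7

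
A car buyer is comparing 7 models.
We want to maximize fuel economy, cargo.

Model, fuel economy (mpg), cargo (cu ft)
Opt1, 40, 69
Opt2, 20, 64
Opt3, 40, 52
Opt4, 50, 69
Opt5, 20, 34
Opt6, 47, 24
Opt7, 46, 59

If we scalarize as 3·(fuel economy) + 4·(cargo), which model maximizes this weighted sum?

Opt1: 3·40 + 4·69 = 396
Opt2: 3·20 + 4·64 = 316
Opt3: 3·40 + 4·52 = 328
Opt4: 3·50 + 4·69 = 426
Opt5: 3·20 + 4·34 = 196
Opt6: 3·47 + 4·24 = 237
Opt7: 3·46 + 4·59 = 374
Highest: Opt4 at 426.

Opt4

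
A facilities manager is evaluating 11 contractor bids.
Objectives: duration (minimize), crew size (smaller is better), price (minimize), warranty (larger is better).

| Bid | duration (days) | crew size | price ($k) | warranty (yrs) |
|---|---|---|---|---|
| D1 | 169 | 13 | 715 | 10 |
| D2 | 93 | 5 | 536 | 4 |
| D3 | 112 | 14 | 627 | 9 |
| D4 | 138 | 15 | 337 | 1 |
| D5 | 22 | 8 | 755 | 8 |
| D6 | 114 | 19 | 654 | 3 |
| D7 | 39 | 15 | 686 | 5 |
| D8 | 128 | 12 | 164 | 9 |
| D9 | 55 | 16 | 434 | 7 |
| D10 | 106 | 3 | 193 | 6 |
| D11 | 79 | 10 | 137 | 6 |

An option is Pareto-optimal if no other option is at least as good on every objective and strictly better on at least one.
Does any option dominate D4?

Yes

D8 vs D4: duration 128≤138, crew size 12≤15, price 164≤337, warranty 9≥1 — D8 is at least as good on every objective and strictly better on at least one, so D8 dominates D4.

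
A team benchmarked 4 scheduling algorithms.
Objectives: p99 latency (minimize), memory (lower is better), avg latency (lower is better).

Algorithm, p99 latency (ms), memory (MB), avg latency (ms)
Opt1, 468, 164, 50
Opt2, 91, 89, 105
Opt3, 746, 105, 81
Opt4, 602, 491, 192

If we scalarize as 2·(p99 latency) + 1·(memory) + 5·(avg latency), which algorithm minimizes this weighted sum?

Opt2

Opt1: 2·468 + 1·164 + 5·50 = 1350
Opt2: 2·91 + 1·89 + 5·105 = 796
Opt3: 2·746 + 1·105 + 5·81 = 2002
Opt4: 2·602 + 1·491 + 5·192 = 2655
Lowest: Opt2 at 796.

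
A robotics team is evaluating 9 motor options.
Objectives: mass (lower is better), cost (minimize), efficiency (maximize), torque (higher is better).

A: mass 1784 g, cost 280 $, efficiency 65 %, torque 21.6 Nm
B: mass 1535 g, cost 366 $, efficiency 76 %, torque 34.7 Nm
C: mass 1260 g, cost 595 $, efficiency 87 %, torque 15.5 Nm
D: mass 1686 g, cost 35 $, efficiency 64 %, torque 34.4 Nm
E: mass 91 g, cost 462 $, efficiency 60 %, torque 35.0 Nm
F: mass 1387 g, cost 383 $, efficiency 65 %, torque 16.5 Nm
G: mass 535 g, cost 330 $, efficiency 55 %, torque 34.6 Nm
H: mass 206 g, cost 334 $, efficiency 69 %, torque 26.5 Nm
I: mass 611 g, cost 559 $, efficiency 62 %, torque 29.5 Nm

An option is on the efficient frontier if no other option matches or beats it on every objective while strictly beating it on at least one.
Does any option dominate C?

No

A: worse on mass (1784 vs 1260).
B: worse on mass (1535 vs 1260).
D: worse on mass (1686 vs 1260).
E: worse on efficiency (60 vs 87).
F: worse on mass (1387 vs 1260).
G: worse on efficiency (55 vs 87).
H: worse on efficiency (69 vs 87).
I: worse on efficiency (62 vs 87).
No option is at least as good as C on every objective and strictly better on one.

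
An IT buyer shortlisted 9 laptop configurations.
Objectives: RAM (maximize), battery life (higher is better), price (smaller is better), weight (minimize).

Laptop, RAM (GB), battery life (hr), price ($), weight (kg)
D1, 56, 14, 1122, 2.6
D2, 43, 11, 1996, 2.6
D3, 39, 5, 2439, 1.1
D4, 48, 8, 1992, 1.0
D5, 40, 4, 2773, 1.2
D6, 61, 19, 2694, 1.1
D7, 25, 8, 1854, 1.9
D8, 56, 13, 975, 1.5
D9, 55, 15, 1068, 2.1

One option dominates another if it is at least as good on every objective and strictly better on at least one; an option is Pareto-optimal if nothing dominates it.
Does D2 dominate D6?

No

D2 vs D6: D2 is worse on RAM (43 vs 61), so it does not dominate D6.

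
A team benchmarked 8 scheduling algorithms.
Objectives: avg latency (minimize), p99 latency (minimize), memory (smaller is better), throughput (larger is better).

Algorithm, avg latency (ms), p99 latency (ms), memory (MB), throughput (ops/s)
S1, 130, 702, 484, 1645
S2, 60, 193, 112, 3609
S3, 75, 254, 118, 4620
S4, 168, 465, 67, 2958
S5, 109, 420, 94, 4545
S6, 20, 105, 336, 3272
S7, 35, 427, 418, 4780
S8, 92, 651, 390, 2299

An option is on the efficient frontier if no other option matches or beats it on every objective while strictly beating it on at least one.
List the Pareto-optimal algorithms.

S2, S3, S4, S5, S6, S7

S1: dominated by S2 (avg latency 60≤130, p99 latency 193≤702, memory 112≤484, throughput 3609≥1645).
S2: not dominated.
S3: not dominated.
S4: not dominated (best memory).
S5: not dominated.
S6: not dominated (best avg latency).
S7: not dominated (best throughput).
S8: dominated by S2 (avg latency 60≤92, p99 latency 193≤651, memory 112≤390, throughput 3609≥2299).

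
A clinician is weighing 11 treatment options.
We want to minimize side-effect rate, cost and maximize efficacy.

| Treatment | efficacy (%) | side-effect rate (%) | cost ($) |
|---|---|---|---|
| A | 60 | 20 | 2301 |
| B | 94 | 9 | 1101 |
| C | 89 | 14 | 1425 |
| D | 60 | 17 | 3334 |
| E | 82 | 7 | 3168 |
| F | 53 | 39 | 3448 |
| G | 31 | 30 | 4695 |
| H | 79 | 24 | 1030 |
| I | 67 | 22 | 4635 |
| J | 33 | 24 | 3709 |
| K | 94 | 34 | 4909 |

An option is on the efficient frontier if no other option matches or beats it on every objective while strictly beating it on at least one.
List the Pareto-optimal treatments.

B, E, H

A: dominated by B (efficacy 94≥60, side-effect rate 9≤20, cost 1101≤2301).
B: not dominated.
C: dominated by B (efficacy 94≥89, side-effect rate 9≤14, cost 1101≤1425).
D: dominated by B (efficacy 94≥60, side-effect rate 9≤17, cost 1101≤3334).
E: not dominated (best side-effect rate).
F: dominated by A (efficacy 60≥53, side-effect rate 20≤39, cost 2301≤3448).
G: dominated by A (efficacy 60≥31, side-effect rate 20≤30, cost 2301≤4695).
H: not dominated (best cost).
I: dominated by B (efficacy 94≥67, side-effect rate 9≤22, cost 1101≤4635).
J: dominated by A (efficacy 60≥33, side-effect rate 20≤24, cost 2301≤3709).
K: dominated by B (efficacy 94≥94, side-effect rate 9≤34, cost 1101≤4909).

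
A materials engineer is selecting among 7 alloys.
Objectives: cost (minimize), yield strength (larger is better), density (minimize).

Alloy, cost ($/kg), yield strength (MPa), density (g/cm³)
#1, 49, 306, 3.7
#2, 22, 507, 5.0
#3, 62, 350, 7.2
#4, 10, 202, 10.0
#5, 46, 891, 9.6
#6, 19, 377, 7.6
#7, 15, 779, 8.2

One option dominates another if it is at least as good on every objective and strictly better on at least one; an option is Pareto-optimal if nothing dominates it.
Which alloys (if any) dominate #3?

#2: cost 22≤62, yield strength 507≥350, density 5.0≤7.2 — dominates #3.
Others (#1, #4, #5, #6, #7) are each worse than #3 on at least one objective.

#2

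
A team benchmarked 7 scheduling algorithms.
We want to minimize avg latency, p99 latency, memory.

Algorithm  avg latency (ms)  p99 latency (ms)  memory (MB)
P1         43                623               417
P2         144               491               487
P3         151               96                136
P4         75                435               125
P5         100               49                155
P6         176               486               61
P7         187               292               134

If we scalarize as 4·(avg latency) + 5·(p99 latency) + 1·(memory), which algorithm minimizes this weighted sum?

P1: 4·43 + 5·623 + 1·417 = 3704
P2: 4·144 + 5·491 + 1·487 = 3518
P3: 4·151 + 5·96 + 1·136 = 1220
P4: 4·75 + 5·435 + 1·125 = 2600
P5: 4·100 + 5·49 + 1·155 = 800
P6: 4·176 + 5·486 + 1·61 = 3195
P7: 4·187 + 5·292 + 1·134 = 2342
Lowest: P5 at 800.

P5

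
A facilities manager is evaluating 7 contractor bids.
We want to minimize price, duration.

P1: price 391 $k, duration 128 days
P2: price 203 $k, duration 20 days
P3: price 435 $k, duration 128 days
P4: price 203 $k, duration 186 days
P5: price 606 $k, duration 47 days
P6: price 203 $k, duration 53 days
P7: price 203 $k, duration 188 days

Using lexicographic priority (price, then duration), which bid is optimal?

First minimize price: best is 203, kept {P2, P4, P6, P7}.
Then minimize duration: best is 20, kept {P2}.

P2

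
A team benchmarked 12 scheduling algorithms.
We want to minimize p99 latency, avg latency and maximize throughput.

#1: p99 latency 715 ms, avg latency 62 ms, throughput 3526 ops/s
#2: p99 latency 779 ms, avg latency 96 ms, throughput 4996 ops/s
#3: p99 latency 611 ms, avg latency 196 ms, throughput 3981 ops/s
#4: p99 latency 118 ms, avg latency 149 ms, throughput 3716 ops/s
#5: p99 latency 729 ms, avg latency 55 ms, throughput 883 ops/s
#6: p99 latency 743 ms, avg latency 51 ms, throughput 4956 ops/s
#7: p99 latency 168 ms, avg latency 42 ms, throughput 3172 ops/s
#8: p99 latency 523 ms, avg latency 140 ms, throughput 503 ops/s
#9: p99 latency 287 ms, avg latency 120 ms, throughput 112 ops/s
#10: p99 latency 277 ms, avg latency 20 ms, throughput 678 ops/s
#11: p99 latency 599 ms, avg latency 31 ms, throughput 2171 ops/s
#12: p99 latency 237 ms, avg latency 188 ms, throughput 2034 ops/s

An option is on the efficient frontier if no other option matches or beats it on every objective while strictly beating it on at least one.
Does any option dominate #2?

#1: worse on throughput (3526 vs 4996).
#3: worse on avg latency (196 vs 96).
#4: worse on avg latency (149 vs 96).
#5: worse on throughput (883 vs 4996).
#6: worse on throughput (4956 vs 4996).
#7: worse on throughput (3172 vs 4996).
#8: worse on avg latency (140 vs 96).
#9: worse on avg latency (120 vs 96).
#10: worse on throughput (678 vs 4996).
#11: worse on throughput (2171 vs 4996).
#12: worse on avg latency (188 vs 96).
No option is at least as good as #2 on every objective and strictly better on one.

No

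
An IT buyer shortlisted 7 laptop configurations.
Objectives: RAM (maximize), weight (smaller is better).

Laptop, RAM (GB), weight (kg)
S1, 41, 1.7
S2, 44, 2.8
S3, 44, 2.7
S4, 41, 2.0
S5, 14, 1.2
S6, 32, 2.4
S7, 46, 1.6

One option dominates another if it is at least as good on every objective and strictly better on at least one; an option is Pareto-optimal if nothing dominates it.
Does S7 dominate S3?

S7 vs S3: RAM 46≥44, weight 1.6≤2.7 — S7 is at least as good on every objective with at least one strict improvement.

Yes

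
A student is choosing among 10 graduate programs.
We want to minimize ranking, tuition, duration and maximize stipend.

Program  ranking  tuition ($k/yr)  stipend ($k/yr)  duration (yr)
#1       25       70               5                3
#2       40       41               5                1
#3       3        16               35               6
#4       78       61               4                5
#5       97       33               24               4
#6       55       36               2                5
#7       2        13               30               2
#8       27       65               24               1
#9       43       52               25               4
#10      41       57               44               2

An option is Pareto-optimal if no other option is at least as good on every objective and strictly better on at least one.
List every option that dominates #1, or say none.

#7: ranking 2≤25, tuition 13≤70, stipend 30≥5, duration 2≤3 — dominates #1.
Others (#2, #3, #4, #5, #6, #8, #9, #10) are each worse than #1 on at least one objective.

#7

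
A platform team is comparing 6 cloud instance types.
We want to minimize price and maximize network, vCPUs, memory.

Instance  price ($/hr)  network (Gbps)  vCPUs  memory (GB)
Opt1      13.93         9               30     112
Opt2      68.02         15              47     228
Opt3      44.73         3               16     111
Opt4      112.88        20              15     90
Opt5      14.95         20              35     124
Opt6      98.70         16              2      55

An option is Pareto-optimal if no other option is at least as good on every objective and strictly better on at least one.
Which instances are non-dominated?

Opt1: not dominated (best price).
Opt2: not dominated (best vCPUs).
Opt3: dominated by Opt1 (price 13.93≤44.73, network 9≥3, vCPUs 30≥16, memory 112≥111).
Opt4: dominated by Opt5 (price 14.95≤112.88, network 20≥20, vCPUs 35≥15, memory 124≥90).
Opt5: not dominated.
Opt6: dominated by Opt5 (price 14.95≤98.70, network 20≥16, vCPUs 35≥2, memory 124≥55).

Opt1, Opt2, Opt5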